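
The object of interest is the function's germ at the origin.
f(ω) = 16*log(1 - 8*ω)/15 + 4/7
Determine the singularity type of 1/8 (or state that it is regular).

The point is a logarithmic branch point.

The term (16/15)*log(1 - ω/(1/8)) has argument 1 - 1/8/(1/8) = 0 at 1/8: a logarithmic (infinitely-sheeted) branch point; the remaining terms are analytic or single-valued there.


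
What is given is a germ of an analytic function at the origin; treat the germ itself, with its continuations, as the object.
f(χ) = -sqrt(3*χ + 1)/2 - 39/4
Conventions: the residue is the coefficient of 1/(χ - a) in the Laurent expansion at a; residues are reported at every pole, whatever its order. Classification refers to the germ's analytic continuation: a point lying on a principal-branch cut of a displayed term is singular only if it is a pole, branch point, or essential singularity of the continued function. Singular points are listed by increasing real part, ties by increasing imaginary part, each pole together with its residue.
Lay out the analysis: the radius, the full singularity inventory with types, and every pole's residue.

Branch term (-1/2)*sqrt(1 - χ/(-1/3)): its argument vanishes at χ = -1/3, a square-root branch point, modulus 1/3.
The radius of convergence is the smallest modulus among the singular points: 1/3.

Radius of convergence at 0: 1/3.
At -1/3: an algebraic (square-root) branch point.


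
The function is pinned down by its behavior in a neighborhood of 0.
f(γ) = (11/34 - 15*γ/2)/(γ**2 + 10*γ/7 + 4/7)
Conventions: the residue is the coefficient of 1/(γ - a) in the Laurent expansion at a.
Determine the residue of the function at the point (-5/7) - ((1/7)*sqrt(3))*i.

The factor γ**2 + 10*γ/7 + 4/7 splits as (γ - a)(γ - a') with a = (-5/7) - ((1/7)*sqrt(3))*i, a' = (-5/7) + ((1/7)*sqrt(3))*i. At the order-1 pole a set g(γ) = (γ - a)*f(γ) = [11/34 - 15*γ/2] / (γ - a').
Simple pole: residue = g(a) at a = (-5/7) - ((1/7)*sqrt(3))*i, which is (-15/4) + ((338/51)*sqrt(3))*i.

The residue is (-15/4) + ((338/51)*sqrt(3))*i.


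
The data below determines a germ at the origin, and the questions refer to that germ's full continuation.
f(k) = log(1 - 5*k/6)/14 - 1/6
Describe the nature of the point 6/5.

The term (1/14)*log(1 - k/(6/5)) has argument 1 - 6/5/(6/5) = 0 at 6/5: a logarithmic (infinitely-sheeted) branch point; the remaining terms are analytic or single-valued there.

The point is a logarithmic branch point.


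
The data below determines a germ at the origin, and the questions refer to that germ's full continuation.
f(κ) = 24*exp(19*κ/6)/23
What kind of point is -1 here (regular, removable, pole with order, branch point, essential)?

The point is a regular point.

There is no denominator, hence no pole anywhere.
The factor exp(19*κ/6) is entire.
So the germ continues analytically to -1.


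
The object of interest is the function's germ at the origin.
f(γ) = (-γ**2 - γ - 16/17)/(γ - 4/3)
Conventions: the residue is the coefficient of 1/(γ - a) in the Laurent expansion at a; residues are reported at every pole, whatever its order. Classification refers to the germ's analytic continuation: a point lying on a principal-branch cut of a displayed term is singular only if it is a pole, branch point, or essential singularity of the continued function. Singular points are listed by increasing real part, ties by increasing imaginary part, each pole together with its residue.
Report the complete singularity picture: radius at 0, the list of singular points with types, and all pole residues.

Radius of convergence at 0: 4/3.
At 4/3: a pole of order 1; residue -620/153.

Denominator factor (γ - 4/3): pole of order 1 at 4/3, modulus 4/3.
The radius of convergence is the smallest modulus among the singular points: 4/3.
At the order-1 pole 4/3 set g(γ) = (γ - (4/3))*f(γ) = -γ**2 - γ - 16/17.
Simple pole: residue = g(a) at a = 4/3, which is -620/153.


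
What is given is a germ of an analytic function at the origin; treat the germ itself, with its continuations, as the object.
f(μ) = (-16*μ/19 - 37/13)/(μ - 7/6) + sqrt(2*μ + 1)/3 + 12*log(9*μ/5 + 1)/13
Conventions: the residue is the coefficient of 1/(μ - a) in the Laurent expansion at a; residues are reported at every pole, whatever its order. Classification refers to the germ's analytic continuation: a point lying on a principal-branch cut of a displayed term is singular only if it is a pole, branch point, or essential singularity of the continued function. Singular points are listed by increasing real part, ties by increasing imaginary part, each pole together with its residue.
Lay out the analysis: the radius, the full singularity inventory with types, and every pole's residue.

Radius of convergence at 0: 1/2.
At -5/9: a logarithmic branch point.
At -1/2: an algebraic (square-root) branch point.
At 7/6: a pole of order 1; residue -2837/741.

Denominator factor (μ - 7/6): pole of order 1 at 7/6, modulus 7/6.
Branch term (12/13)*log(1 - μ/(-5/9)): its argument vanishes at μ = -5/9, a logarithmic branch point, modulus 5/9.
Branch term (1/3)*sqrt(1 - μ/(-1/2)): its argument vanishes at μ = -1/2, a square-root branch point, modulus 1/2.
The radius of convergence is the smallest modulus among the singular points: 1/2.
The branch terms are analytic at 7/6 and contribute nothing to the residue; only the rational part matters.
At the order-1 pole 7/6 set g(μ) = (μ - (7/6))*(rational part) = -16*μ/19 - 37/13.
Simple pole: residue = g(a) at a = 7/6, which is -2837/741.
List the singular points by increasing real part (a conjugate pair: the negative imaginary part first).


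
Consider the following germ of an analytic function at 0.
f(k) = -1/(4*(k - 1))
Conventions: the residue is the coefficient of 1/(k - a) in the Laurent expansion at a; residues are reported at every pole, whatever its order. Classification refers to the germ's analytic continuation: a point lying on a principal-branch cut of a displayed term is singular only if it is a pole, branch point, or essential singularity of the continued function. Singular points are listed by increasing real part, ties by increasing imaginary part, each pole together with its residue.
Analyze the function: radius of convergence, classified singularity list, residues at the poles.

Denominator factor (k - 1): pole of order 1 at 1, modulus 1.
The radius of convergence is the smallest modulus among the singular points: 1.
At the order-1 pole 1 set g(k) = (k - (1))*f(k) = -1/4.
Simple pole: residue = g(a) at a = 1, which is -1/4.

Radius of convergence at 0: 1.
At 1: a pole of order 1; residue -1/4.


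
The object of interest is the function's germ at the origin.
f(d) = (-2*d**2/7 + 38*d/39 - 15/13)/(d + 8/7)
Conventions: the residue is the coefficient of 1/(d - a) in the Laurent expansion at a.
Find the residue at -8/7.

At the order-1 pole -8/7 set g(d) = (d - (-8/7))*f(d) = -2*d**2/7 + 38*d/39 - 15/13.
Simple pole: residue = g(a) at a = -8/7, which is -35323/13377.

The residue is -35323/13377.


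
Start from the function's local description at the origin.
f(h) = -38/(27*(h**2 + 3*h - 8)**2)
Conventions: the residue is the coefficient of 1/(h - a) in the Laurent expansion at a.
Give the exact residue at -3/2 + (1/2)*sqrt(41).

The residue is (76/45387)*sqrt(41).

The factor h**2 + 3*h - 8 splits as (h - a)(h - a') with a = -3/2 + (1/2)*sqrt(41), a' = -3/2 - (1/2)*sqrt(41). At the order-2 pole a set g(h) = (h - a)^2*f(h) = [-38/27] / (h - a')^2.
Order-2 pole: residue = g'(a); g'(-3/2 + (1/2)*sqrt(41)) = (76/45387)*sqrt(41), so the residue is (76/45387)*sqrt(41).


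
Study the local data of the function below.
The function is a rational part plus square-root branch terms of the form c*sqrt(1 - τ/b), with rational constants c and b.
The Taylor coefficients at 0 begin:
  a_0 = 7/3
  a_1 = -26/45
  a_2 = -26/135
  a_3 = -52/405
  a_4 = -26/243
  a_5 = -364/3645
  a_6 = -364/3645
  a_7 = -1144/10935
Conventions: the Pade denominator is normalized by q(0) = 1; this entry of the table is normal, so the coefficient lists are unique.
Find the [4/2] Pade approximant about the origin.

Taylor coefficients needed (read off): a_0 = 7/3, a_1 = -26/45, a_2 = -26/135, a_3 = -52/405, a_4 = -26/243, a_5 = -364/3645, a_6 = -364/3645.
Write the denominator as Q(τ) = 1 + q1*τ + q2*τ^2. Requiring Q*f - P = O(τ^7) with deg P <= 4 kills the coefficients of τ^5..τ^6 in Q*f:
  τ^5: a_5 + q1*a_4 + q2*a_3 = 0, i.e. -364/3645 + (-26/243)*q1 + (-52/405)*q2 = 0.
  τ^6: a_6 + q1*a_5 + q2*a_4 = 0, i.e. -364/3645 + (-364/3645)*q1 + (-26/243)*q2 = 0.
Solving this linear system: q1 = -14/9, q2 = 14/27.
The numerator is Q*f truncated at degree 4: P0 = a_0 = 7/3; P1 = a_1 + q1*a_0 = -568/135; P2 = a_2 + q1*a_1 + q2*a_0 = 776/405; P3 = a_3 + q1*a_2 + q2*a_1 = -52/405; P4 = a_4 + q1*a_3 + q2*a_2 = -26/3645.

The Pade approximant has numerator coefficients [7/3, -568/135, 776/405, -52/405, -26/3645]; denominator coefficients [1, -14/9, 14/27].


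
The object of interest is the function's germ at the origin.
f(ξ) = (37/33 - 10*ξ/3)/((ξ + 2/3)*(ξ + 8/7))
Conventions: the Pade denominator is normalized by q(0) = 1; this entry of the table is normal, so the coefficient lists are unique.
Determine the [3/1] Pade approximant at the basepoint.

The Pade approximant has numerator coefficients [259/176, -731020451/133562528, 1052986137/267125056, -1163826783/534250112]; denominator coefficients [1, 4943945/3035512].

Taylor coefficients needed (expand at 0): a_0 = 259/176, a_1 = -11081/1408, a_2 = 188783/11264, a_3 = -2656073/90112, a_4 = 34607615/720896.
Write the denominator as Q(ξ) = 1 + q1*ξ. Requiring Q*f - P = O(ξ^5) with deg P <= 3 kills the coefficients of ξ^4..ξ^4 in Q*f:
  ξ^4: a_4 + q1*a_3 = 0, i.e. 34607615/720896 + (-2656073/90112)*q1 = 0.
Solving this linear system: q1 = 4943945/3035512.
The numerator is Q*f truncated at degree 3: P0 = a_0 = 259/176; P1 = a_1 + q1*a_0 = -731020451/133562528; P2 = a_2 + q1*a_1 = 1052986137/267125056; P3 = a_3 + q1*a_2 = -1163826783/534250112.


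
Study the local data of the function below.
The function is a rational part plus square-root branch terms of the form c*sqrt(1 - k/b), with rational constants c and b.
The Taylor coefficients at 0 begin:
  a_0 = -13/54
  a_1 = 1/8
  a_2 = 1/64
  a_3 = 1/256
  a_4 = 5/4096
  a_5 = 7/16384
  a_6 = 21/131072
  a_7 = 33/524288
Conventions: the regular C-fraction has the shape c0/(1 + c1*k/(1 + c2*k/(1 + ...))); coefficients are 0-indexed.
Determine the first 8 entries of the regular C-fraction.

Taylor coefficients (read off): a_0 = -13/54, a_1 = 1/8, a_2 = 1/64, a_3 = 1/256, a_4 = 5/4096, a_5 = 7/16384, a_6 = 21/131072, a_7 = 33/524288.
c0 = a_0 = -13/54. Peel one level at a time: if S = 1 + c*k/S' with S'(0) = 1, then c is the k-coefficient of S and S' = c*k/(S - 1).
S_1 = c0/f = 1 + (27/52)*k + (1809/5408)*k^2 + ...; c1 = 27/52.
S_2 = c1*k/(S_1 - 1) = 1 + (-67/104)*k + (-1/64)*k^2 + ...; c2 = -67/104.
S_3 = c2*k/(S_2 - 1) = 1 + (-13/536)*k + (-1573/287296)*k^2 + ...; c3 = -13/536.
S_4 = c3*k/(S_3 - 1) = 1 + (-121/536)*k + (-1/64)*k^2 + ...; c4 = -121/536.
S_5 = c4*k/(S_4 - 1) = 1 + (-67/968)*k + (-11725/937024)*k^2 + ...; c5 = -67/968.
S_6 = c5*k/(S_5 - 1) = 1 + (-175/968)*k + (-1/64)*k^2 + ...; c6 = -175/968.
S_7 = c6*k/(S_6 - 1) = 1 + (-121/1400)*k + ...; c7 = -121/1400.

The regular C-fraction coefficients are [-13/54, 27/52, -67/104, -13/536, -121/536, -67/968, -175/968, -121/1400].


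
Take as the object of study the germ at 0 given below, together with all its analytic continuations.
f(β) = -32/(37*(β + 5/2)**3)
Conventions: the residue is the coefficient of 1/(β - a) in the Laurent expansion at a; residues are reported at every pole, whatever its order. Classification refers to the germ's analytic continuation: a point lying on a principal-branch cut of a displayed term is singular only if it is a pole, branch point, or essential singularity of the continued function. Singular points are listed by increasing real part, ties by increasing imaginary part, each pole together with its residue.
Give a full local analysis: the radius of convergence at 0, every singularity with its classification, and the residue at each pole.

Denominator factor (β + 5/2)^3: pole of order 3 at -5/2, modulus 5/2.
The radius of convergence is the smallest modulus among the singular points: 5/2.
At the order-3 pole -5/2 set g(β) = (β - (-5/2))^3*f(β) = -32/37.
Order-3 pole: residue = g''(a)/2; g''(-5/2) = 0, so the residue is 0.

Radius of convergence at 0: 5/2.
At -5/2: a pole of order 3; residue 0.


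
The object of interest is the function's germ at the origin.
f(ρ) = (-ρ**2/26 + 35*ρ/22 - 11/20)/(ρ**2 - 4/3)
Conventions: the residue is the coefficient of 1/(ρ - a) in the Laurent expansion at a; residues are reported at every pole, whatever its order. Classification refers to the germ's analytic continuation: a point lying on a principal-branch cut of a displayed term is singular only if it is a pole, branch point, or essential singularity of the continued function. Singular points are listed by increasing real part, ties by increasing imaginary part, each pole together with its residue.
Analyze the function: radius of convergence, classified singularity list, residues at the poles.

Denominator factor (ρ**2 - 4/3): discriminant 16/3, real irrational roots (2/3)*sqrt(3) and -(2/3)*sqrt(3); poles of order 1, moduli (2/3)*sqrt(3) and (2/3)*sqrt(3).
The radius of convergence is the smallest modulus among the singular points: (2/3)*sqrt(3).
The factor ρ**2 - 4/3 splits as (ρ - a)(ρ - a') with a = -(2/3)*sqrt(3), a' = (2/3)*sqrt(3). At the order-1 pole a set g(ρ) = (ρ - a)*f(ρ) = [-ρ**2/26 + 35*ρ/22 - 11/20] / (ρ - a').
Simple pole: residue = g(a) at a = -(2/3)*sqrt(3), which is 35/44 + (469/3120)*sqrt(3).
The factor ρ**2 - 4/3 splits as (ρ - a)(ρ - a') with a = (2/3)*sqrt(3), a' = -(2/3)*sqrt(3). At the order-1 pole a set g(ρ) = (ρ - a)*f(ρ) = [-ρ**2/26 + 35*ρ/22 - 11/20] / (ρ - a').
Simple pole: residue = g(a) at a = (2/3)*sqrt(3), which is 35/44 - (469/3120)*sqrt(3).
List the singular points by increasing real part (a conjugate pair: the negative imaginary part first).

Radius of convergence at 0: (2/3)*sqrt(3).
At -(2/3)*sqrt(3): a pole of order 1; residue 35/44 + (469/3120)*sqrt(3).
At (2/3)*sqrt(3): a pole of order 1; residue 35/44 - (469/3120)*sqrt(3).


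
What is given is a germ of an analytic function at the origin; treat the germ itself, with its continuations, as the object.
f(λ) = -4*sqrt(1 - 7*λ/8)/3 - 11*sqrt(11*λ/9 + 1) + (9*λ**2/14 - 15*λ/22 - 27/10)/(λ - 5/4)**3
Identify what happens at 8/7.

The point is an algebraic (square-root) branch point.

The term (-4/3)*sqrt(1 - λ/(8/7)) has argument 1 - 8/7/(8/7) = 0 at 8/7: a square-root (algebraic, two-sheeted) branch point; the remaining terms are analytic or single-valued there.


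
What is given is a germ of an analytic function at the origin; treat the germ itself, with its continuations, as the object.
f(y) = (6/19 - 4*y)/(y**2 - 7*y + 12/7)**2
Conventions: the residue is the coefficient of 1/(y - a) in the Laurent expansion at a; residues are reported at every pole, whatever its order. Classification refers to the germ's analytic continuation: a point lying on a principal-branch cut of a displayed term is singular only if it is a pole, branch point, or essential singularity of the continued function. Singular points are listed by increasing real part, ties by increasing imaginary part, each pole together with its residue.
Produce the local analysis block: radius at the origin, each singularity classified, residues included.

Denominator factor (y**2 - 7*y + 12/7)^2: discriminant 295/7, real irrational roots 7/2 + (1/14)*sqrt(2065) and 7/2 - (1/14)*sqrt(2065); poles of order 2, moduli 7/2 + (1/14)*sqrt(2065) and 7/2 - (1/14)*sqrt(2065).
The radius of convergence is the smallest modulus among the singular points: 7/2 - (1/14)*sqrt(2065).
The factor y**2 - 7*y + 12/7 splits as (y - a)(y - a') with a = 7/2 - (1/14)*sqrt(2065), a' = 7/2 + (1/14)*sqrt(2065). At the order-2 pole a set g(y) = (y - a)^2*f(y) = [6/19 - 4*y] / (y - a')^2.
Order-2 pole: residue = g'(a); g'(7/2 - (1/14)*sqrt(2065)) = -(728/330695)*sqrt(2065), so the residue is -(728/330695)*sqrt(2065).
The factor y**2 - 7*y + 12/7 splits as (y - a)(y - a') with a = 7/2 + (1/14)*sqrt(2065), a' = 7/2 - (1/14)*sqrt(2065). At the order-2 pole a set g(y) = (y - a)^2*f(y) = [6/19 - 4*y] / (y - a')^2.
Order-2 pole: residue = g'(a); g'(7/2 + (1/14)*sqrt(2065)) = (728/330695)*sqrt(2065), so the residue is (728/330695)*sqrt(2065).
List the singular points by increasing real part (a conjugate pair: the negative imaginary part first).

Radius of convergence at 0: 7/2 - (1/14)*sqrt(2065).
At 7/2 - (1/14)*sqrt(2065): a pole of order 2; residue -(728/330695)*sqrt(2065).
At 7/2 + (1/14)*sqrt(2065): a pole of order 2; residue (728/330695)*sqrt(2065).


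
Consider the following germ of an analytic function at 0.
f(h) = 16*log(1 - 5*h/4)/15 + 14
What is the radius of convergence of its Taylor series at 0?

Branch term (16/15)*log(1 - h/(4/5)): its argument vanishes at h = 4/5, a logarithmic branch point, modulus 4/5.
The radius of convergence is the smallest modulus among the singular points: 4/5.

The radius of convergence is 4/5.


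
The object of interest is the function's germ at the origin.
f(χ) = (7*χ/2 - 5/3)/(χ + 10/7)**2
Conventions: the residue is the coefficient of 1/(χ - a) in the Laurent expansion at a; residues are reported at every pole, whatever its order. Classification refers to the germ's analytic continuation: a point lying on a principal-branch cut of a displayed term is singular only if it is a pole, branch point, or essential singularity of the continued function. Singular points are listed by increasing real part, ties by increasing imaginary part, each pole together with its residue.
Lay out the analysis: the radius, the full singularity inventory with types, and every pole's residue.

Radius of convergence at 0: 10/7.
At -10/7: a pole of order 2; residue 7/2.

Denominator factor (χ + 10/7)^2: pole of order 2 at -10/7, modulus 10/7.
The radius of convergence is the smallest modulus among the singular points: 10/7.
At the order-2 pole -10/7 set g(χ) = (χ - (-10/7))^2*f(χ) = 7*χ/2 - 5/3.
Order-2 pole: residue = g'(a); g'(-10/7) = 7/2, so the residue is 7/2.


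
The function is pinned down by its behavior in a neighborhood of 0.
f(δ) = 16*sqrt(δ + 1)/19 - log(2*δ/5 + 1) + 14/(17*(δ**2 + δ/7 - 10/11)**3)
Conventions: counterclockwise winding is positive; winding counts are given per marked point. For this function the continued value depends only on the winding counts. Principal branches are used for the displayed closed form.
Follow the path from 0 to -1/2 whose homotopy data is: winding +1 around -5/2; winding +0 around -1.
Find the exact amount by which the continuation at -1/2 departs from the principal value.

Continued minus principal equals -(2)*pi*i.

The rational part is single-valued and drops out of the difference; each branch term changes only by its own monodromy.
(-1)*log(1 - δ/(-5/2)): each positive loop around -5/2 adds 2*pi*i to the log, so winding +1 contributes (-1)*(1)*2*pi*i = -(2)*pi*i.
(16/19)*sqrt(1 - δ/(-1)): winding +0 is even, the square root returns to the same sheet, contribution 0.
Summing the contributions at δ = -1/2 gives -(2)*pi*i.


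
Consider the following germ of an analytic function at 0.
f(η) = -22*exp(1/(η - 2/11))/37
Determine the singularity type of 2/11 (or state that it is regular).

The exponent 1/(η - (2/11)) has a pole at 2/11, so exp(1/(η - (2/11))) takes every nonzero value near it: an essential singularity (not a pole of any order).

The point is an essential singularity.


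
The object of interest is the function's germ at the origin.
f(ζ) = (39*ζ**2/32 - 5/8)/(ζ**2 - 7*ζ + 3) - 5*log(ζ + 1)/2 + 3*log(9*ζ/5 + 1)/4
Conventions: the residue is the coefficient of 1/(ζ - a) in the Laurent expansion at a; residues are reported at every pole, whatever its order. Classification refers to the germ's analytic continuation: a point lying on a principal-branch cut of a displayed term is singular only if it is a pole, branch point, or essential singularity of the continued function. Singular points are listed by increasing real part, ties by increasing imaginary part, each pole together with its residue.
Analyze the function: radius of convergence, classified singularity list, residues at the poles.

Radius of convergence at 0: 7/2 - (1/2)*sqrt(37).
At -1: a logarithmic branch point.
At -5/9: a logarithmic branch point.
At 7/2 - (1/2)*sqrt(37): a pole of order 1; residue 273/64 - (1637/2368)*sqrt(37).
At 7/2 + (1/2)*sqrt(37): a pole of order 1; residue 273/64 + (1637/2368)*sqrt(37).

Denominator factor (ζ**2 - 7*ζ + 3): discriminant 37, real irrational roots 7/2 + (1/2)*sqrt(37) and 7/2 - (1/2)*sqrt(37); poles of order 1, moduli 7/2 + (1/2)*sqrt(37) and 7/2 - (1/2)*sqrt(37).
Branch term (-5/2)*log(1 - ζ/(-1)): its argument vanishes at ζ = -1, a logarithmic branch point, modulus 1.
Branch term (3/4)*log(1 - ζ/(-5/9)): its argument vanishes at ζ = -5/9, a logarithmic branch point, modulus 5/9.
The radius of convergence is the smallest modulus among the singular points: 7/2 - (1/2)*sqrt(37).
The branch terms are analytic at 7/2 - (1/2)*sqrt(37) and contribute nothing to the residue; only the rational part matters.
The factor ζ**2 - 7*ζ + 3 splits as (ζ - a)(ζ - a') with a = 7/2 - (1/2)*sqrt(37), a' = 7/2 + (1/2)*sqrt(37). At the order-1 pole a set g(ζ) = (ζ - a)*(rational part) = [39*ζ**2/32 - 5/8] / (ζ - a').
Simple pole: residue = g(a) at a = 7/2 - (1/2)*sqrt(37), which is 273/64 - (1637/2368)*sqrt(37).
The branch terms are analytic at 7/2 + (1/2)*sqrt(37) and contribute nothing to the residue; only the rational part matters.
The factor ζ**2 - 7*ζ + 3 splits as (ζ - a)(ζ - a') with a = 7/2 + (1/2)*sqrt(37), a' = 7/2 - (1/2)*sqrt(37). At the order-1 pole a set g(ζ) = (ζ - a)*(rational part) = [39*ζ**2/32 - 5/8] / (ζ - a').
Simple pole: residue = g(a) at a = 7/2 + (1/2)*sqrt(37), which is 273/64 + (1637/2368)*sqrt(37).
List the singular points by increasing real part (a conjugate pair: the negative imaginary part first).


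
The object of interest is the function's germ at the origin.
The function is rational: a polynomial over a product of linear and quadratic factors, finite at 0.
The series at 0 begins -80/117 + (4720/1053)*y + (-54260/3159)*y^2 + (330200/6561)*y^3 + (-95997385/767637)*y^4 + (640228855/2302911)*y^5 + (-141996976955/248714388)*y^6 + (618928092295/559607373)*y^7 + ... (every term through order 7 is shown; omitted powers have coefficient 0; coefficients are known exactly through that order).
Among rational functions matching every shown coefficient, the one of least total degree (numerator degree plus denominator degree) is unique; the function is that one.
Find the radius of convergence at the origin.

No rational of total degree below 6 reproduces all 8 coefficients; solving the [0/6] Pade equations on them gives f(y) = -5/(13*(y + 2/3)**2*(y**2 + 2*y + 9/8)**2), whose expansion matches every shown term.
Denominator factor (y + 2/3)^2: pole of order 2 at -2/3, modulus 2/3.
Denominator factor (y**2 + 2*y + 9/8)^2: discriminant -1/2, complex-conjugate roots (-1) + ((1/4)*sqrt(2))*i and (-1) - ((1/4)*sqrt(2))*i; poles of order 2, moduli (3/4)*sqrt(2) and (3/4)*sqrt(2).
The radius of convergence is the smallest modulus among the singular points: 2/3.

The radius of convergence is 2/3.


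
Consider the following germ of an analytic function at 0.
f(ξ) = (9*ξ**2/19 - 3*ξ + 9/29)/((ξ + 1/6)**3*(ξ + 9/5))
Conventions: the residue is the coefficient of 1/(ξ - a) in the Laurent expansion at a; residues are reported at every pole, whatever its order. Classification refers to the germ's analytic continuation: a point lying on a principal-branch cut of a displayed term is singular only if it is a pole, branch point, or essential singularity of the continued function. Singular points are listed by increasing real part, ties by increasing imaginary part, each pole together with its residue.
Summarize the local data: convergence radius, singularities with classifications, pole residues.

Denominator factor (ξ + 1/6)^3: pole of order 3 at -1/6, modulus 1/6.
Denominator factor (ξ + 9/5): pole of order 1 at -9/5, modulus 9/5.
The radius of convergence is the smallest modulus among the singular points: 1/6.
At the order-1 pole -9/5 set g(ξ) = (ξ - (-9/5))*f(ξ) = (9*ξ**2/19 - 3*ξ + 9/29)/(ξ + 1/6)**3.
Simple pole: residue = g(a) at a = -9/5, which is -107785080/64824599.
At the order-3 pole -1/6 set g(ξ) = (ξ - (-1/6))^3*f(ξ) = (9*ξ**2/19 - 3*ξ + 9/29)/(ξ + 9/5).
Order-3 pole: residue = g''(a)/2; g''(-1/6) = 215570160/64824599, so the residue is 107785080/64824599.
List the singular points by increasing real part (a conjugate pair: the negative imaginary part first).

Radius of convergence at 0: 1/6.
At -9/5: a pole of order 1; residue -107785080/64824599.
At -1/6: a pole of order 3; residue 107785080/64824599.


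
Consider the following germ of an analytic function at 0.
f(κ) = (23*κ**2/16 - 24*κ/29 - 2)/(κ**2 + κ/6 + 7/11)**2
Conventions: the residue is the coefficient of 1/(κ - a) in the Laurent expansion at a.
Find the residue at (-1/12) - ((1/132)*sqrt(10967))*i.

The factor κ**2 + κ/6 + 7/11 splits as (κ - a)(κ - a') with a = (-1/12) - ((1/132)*sqrt(10967))*i, a' = (-1/12) + ((1/132)*sqrt(10967))*i. At the order-2 pole a set g(κ) = (κ - a)^2*f(κ) = [23*κ**2/16 - 24*κ/29 - 2] / (κ - a')^2.
Order-2 pole: residue = g'(a); g'((-1/12) - ((1/132)*sqrt(10967))*i) = -((140049/28826261)*sqrt(10967))*i, so the residue is -((140049/28826261)*sqrt(10967))*i.

The residue is -((140049/28826261)*sqrt(10967))*i.


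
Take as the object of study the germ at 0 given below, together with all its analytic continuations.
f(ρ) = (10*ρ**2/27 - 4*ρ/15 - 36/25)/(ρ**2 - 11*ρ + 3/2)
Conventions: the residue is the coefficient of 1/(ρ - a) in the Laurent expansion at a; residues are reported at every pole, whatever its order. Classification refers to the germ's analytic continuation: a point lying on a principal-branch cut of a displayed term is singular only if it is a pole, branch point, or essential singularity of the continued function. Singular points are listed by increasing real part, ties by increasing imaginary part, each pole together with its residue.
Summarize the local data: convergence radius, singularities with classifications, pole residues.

Denominator factor (ρ**2 - 11*ρ + 3/2): discriminant 115, real irrational roots 11/2 + (1/2)*sqrt(115) and 11/2 - (1/2)*sqrt(115); poles of order 1, moduli 11/2 + (1/2)*sqrt(115) and 11/2 - (1/2)*sqrt(115).
The radius of convergence is the smallest modulus among the singular points: 11/2 - (1/2)*sqrt(115).
The factor ρ**2 - 11*ρ + 3/2 splits as (ρ - a)(ρ - a') with a = 11/2 - (1/2)*sqrt(115), a' = 11/2 + (1/2)*sqrt(115). At the order-1 pole a set g(ρ) = (ρ - a)*f(ρ) = [10*ρ**2/27 - 4*ρ/15 - 36/25] / (ρ - a').
Simple pole: residue = g(a) at a = 11/2 - (1/2)*sqrt(115), which is 257/135 - (556/3375)*sqrt(115).
The factor ρ**2 - 11*ρ + 3/2 splits as (ρ - a)(ρ - a') with a = 11/2 + (1/2)*sqrt(115), a' = 11/2 - (1/2)*sqrt(115). At the order-1 pole a set g(ρ) = (ρ - a)*f(ρ) = [10*ρ**2/27 - 4*ρ/15 - 36/25] / (ρ - a').
Simple pole: residue = g(a) at a = 11/2 + (1/2)*sqrt(115), which is 257/135 + (556/3375)*sqrt(115).
List the singular points by increasing real part (a conjugate pair: the negative imaginary part first).

Radius of convergence at 0: 11/2 - (1/2)*sqrt(115).
At 11/2 - (1/2)*sqrt(115): a pole of order 1; residue 257/135 - (556/3375)*sqrt(115).
At 11/2 + (1/2)*sqrt(115): a pole of order 1; residue 257/135 + (556/3375)*sqrt(115).


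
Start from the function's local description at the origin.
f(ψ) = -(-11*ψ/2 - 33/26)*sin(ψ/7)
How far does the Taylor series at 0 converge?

The factor -sin(ψ/7) is entire and contributes no finite singular point.
The polynomial part has no poles.
No finite singular points: the Taylor series at 0 converges everywhere.

The radius of convergence is infinite.


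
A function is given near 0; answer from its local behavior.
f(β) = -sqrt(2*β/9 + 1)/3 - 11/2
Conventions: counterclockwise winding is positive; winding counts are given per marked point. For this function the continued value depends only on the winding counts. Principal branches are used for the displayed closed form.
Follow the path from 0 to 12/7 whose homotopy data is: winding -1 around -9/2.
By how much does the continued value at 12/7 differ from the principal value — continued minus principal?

Continued minus principal equals (2/63)*sqrt(609).

The rational part is single-valued and drops out of the difference; each branch term changes only by its own monodromy.
(-1/3)*sqrt(1 - β/(-9/2)): winding -1 is odd, the square root flips sign, contributing -2*(-1/3)*sqrt(1 - (12/7)/(-9/2)) = -2*(-1/3)*sqrt(29/21) = (2/63)*sqrt(609).
Summing the contributions at β = 12/7 gives (2/63)*sqrt(609).


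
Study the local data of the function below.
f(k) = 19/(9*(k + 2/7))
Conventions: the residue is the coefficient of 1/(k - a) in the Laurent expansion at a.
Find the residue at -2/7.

The residue is 19/9.

At the order-1 pole -2/7 set g(k) = (k - (-2/7))*f(k) = 19/9.
Simple pole: residue = g(a) at a = -2/7, which is 19/9.


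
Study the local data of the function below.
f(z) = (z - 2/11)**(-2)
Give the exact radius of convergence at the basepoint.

Denominator factor (z - 2/11)^2: pole of order 2 at 2/11, modulus 2/11.
The radius of convergence is the smallest modulus among the singular points: 2/11.

The radius of convergence is 2/11.


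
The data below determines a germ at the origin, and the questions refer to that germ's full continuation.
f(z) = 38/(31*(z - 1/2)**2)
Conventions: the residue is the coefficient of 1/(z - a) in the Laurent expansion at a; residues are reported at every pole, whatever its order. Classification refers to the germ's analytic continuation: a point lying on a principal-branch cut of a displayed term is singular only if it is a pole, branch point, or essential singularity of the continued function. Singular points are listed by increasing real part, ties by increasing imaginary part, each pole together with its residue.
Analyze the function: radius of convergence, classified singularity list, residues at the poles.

Radius of convergence at 0: 1/2.
At 1/2: a pole of order 2; residue 0.

Denominator factor (z - 1/2)^2: pole of order 2 at 1/2, modulus 1/2.
The radius of convergence is the smallest modulus among the singular points: 1/2.
At the order-2 pole 1/2 set g(z) = (z - (1/2))^2*f(z) = 38/31.
Order-2 pole: residue = g'(a); g'(1/2) = 0, so the residue is 0.


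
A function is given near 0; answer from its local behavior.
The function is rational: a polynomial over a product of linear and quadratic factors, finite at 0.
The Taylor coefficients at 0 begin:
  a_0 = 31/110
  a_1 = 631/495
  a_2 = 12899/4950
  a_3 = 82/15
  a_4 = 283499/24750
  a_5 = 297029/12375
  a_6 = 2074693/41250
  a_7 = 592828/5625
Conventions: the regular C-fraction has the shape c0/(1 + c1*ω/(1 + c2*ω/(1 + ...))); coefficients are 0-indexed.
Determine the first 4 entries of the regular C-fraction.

The regular C-fraction coefficients are [31/110, -1262/279, 4364399/1760490, 279/6310].

Taylor coefficients (read off): a_0 = 31/110, a_1 = 631/495, a_2 = 12899/4950, a_3 = 82/15.
c0 = a_0 = 31/110. Peel one level at a time: if S = 1 + c*ω/S' with S'(0) = 1, then c is the ω-coefficient of S and S' = c*ω/(S - 1).
S_1 = c0/f = 1 + (-1262/279)*ω + (4364399/389205)*ω^2 + ...; c1 = -1262/279.
S_2 = c1*ω/(S_1 - 1) = 1 + (4364399/1760490)*ω + (-4364399/39816100)*ω^2 + ...; c2 = 4364399/1760490.
S_3 = c2*ω/(S_2 - 1) = 1 + (279/6310)*ω + ...; c3 = 279/6310.


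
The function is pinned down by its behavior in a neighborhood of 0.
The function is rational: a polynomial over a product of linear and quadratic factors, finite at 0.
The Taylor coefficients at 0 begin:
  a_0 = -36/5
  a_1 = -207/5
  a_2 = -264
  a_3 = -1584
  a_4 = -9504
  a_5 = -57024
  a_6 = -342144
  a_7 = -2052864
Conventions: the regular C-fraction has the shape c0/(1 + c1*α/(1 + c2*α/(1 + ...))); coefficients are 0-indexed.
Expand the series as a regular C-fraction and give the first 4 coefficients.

Taylor coefficients (read off): a_0 = -36/5, a_1 = -207/5, a_2 = -264, a_3 = -1584.
c0 = a_0 = -36/5. Peel one level at a time: if S = 1 + c*α/S' with S'(0) = 1, then c is the α-coefficient of S and S' = c*α/(S - 1).
S_1 = c0/f = 1 + (-23/4)*α + (-173/48)*α^2 + ...; c1 = -23/4.
S_2 = c1*α/(S_1 - 1) = 1 + (-173/276)*α + (11440/4761)*α^2 + ...; c2 = -173/276.
S_3 = c2*α/(S_2 - 1) = 1 + (45760/11937)*α + ...; c3 = 45760/11937.

The regular C-fraction coefficients are [-36/5, -23/4, -173/276, 45760/11937].


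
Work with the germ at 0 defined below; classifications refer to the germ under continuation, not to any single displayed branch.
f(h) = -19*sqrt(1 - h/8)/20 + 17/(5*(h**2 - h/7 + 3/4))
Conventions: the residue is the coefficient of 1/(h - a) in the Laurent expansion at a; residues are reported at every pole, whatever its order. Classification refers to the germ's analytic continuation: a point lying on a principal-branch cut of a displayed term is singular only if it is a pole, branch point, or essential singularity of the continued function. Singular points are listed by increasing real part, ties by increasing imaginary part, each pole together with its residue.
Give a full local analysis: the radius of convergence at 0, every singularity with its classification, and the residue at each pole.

Denominator factor (h**2 - h/7 + 3/4): discriminant -146/49, complex-conjugate roots (1/14) + ((1/14)*sqrt(146))*i and (1/14) - ((1/14)*sqrt(146))*i; poles of order 1, moduli (1/2)*sqrt(3) and (1/2)*sqrt(3).
Branch term (-19/20)*sqrt(1 - h/(8)): its argument vanishes at h = 8, a square-root branch point, modulus 8.
The radius of convergence is the smallest modulus among the singular points: (1/2)*sqrt(3).
The branch term is analytic at (1/14) - ((1/14)*sqrt(146))*i and contributes nothing to the residue; only the rational part matters.
The factor h**2 - h/7 + 3/4 splits as (h - a)(h - a') with a = (1/14) - ((1/14)*sqrt(146))*i, a' = (1/14) + ((1/14)*sqrt(146))*i. At the order-1 pole a set g(h) = (h - a)*(rational part) = [17/5] / (h - a').
Simple pole: residue = g(a) at a = (1/14) - ((1/14)*sqrt(146))*i, which is ((119/730)*sqrt(146))*i.
The branch term is analytic at (1/14) + ((1/14)*sqrt(146))*i and contributes nothing to the residue; only the rational part matters.
The factor h**2 - h/7 + 3/4 splits as (h - a)(h - a') with a = (1/14) + ((1/14)*sqrt(146))*i, a' = (1/14) - ((1/14)*sqrt(146))*i. At the order-1 pole a set g(h) = (h - a)*(rational part) = [17/5] / (h - a').
Simple pole: residue = g(a) at a = (1/14) + ((1/14)*sqrt(146))*i, which is -((119/730)*sqrt(146))*i.
List the singular points by increasing real part (a conjugate pair: the negative imaginary part first).

Radius of convergence at 0: (1/2)*sqrt(3).
At (1/14) - ((1/14)*sqrt(146))*i: a pole of order 1; residue ((119/730)*sqrt(146))*i.
At (1/14) + ((1/14)*sqrt(146))*i: a pole of order 1; residue -((119/730)*sqrt(146))*i.
At 8: an algebraic (square-root) branch point.


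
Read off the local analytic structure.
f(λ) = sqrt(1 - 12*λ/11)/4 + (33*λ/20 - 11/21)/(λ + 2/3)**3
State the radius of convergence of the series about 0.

Denominator factor (λ + 2/3)^3: pole of order 3 at -2/3, modulus 2/3.
Branch term (1/4)*sqrt(1 - λ/(11/12)): its argument vanishes at λ = 11/12, a square-root branch point, modulus 11/12.
The radius of convergence is the smallest modulus among the singular points: 2/3.

The radius of convergence is 2/3.


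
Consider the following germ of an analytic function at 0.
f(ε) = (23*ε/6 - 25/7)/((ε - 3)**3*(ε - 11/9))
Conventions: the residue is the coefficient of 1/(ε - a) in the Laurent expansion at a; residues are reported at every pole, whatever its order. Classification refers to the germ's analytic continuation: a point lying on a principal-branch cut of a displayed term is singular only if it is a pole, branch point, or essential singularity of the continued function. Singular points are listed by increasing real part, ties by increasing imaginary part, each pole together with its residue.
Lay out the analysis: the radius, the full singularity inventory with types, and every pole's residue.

Denominator factor (ε - 11/9): pole of order 1 at 11/9, modulus 11/9.
Denominator factor (ε - 3)^3: pole of order 3 at 3, modulus 3.
The radius of convergence is the smallest modulus among the singular points: 11/9.
At the order-1 pole 11/9 set g(ε) = (ε - (11/9))*f(ε) = (23*ε/6 - 25/7)/(ε - 3)**3.
Simple pole: residue = g(a) at a = 11/9, which is -11367/57344.
At the order-3 pole 3 set g(ε) = (ε - (3))^3*f(ε) = (23*ε/6 - 25/7)/(ε - 11/9).
Order-3 pole: residue = g''(a)/2; g''(3) = 11367/28672, so the residue is 11367/57344.
List the singular points by increasing real part (a conjugate pair: the negative imaginary part first).

Radius of convergence at 0: 11/9.
At 11/9: a pole of order 1; residue -11367/57344.
At 3: a pole of order 3; residue 11367/57344.


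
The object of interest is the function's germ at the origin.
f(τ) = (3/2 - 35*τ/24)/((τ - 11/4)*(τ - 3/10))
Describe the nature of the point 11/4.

The denominator factor τ - 11/4 vanishes at 11/4 and appears to the power 1; the numerator there equals -241/96, nonzero, and no other factor vanishes.
Hence a pole whose order is the multiplicity, 1.

The point is a pole of order 1.


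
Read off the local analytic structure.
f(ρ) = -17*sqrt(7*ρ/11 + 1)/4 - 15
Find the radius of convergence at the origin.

The radius of convergence is 11/7.

Branch term (-17/4)*sqrt(1 - ρ/(-11/7)): its argument vanishes at ρ = -11/7, a square-root branch point, modulus 11/7.
The radius of convergence is the smallest modulus among the singular points: 11/7.


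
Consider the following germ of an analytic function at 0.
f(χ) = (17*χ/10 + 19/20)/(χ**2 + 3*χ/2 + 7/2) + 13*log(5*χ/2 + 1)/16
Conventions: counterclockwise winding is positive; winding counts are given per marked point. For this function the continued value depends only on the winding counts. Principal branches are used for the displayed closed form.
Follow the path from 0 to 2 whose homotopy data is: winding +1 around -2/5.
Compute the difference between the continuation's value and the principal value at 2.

Continued minus principal equals (13/8)*pi*i.

The rational part is single-valued and drops out of the difference; each branch term changes only by its own monodromy.
(13/16)*log(1 - χ/(-2/5)): each positive loop around -2/5 adds 2*pi*i to the log, so winding +1 contributes (13/16)*(1)*2*pi*i = (13/8)*pi*i.
Summing the contributions at χ = 2 gives (13/8)*pi*i.


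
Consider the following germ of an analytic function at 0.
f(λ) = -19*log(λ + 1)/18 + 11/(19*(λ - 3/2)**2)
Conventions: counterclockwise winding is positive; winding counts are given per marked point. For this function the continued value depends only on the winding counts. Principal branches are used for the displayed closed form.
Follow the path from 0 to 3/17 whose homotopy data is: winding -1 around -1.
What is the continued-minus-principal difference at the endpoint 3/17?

Continued minus principal equals (19/9)*pi*i.

The rational part is single-valued and drops out of the difference; each branch term changes only by its own monodromy.
(-19/18)*log(1 - λ/(-1)): each positive loop around -1 adds 2*pi*i to the log, so winding -1 contributes (-19/18)*(-1)*2*pi*i = (19/9)*pi*i.
Summing the contributions at λ = 3/17 gives (19/9)*pi*i.


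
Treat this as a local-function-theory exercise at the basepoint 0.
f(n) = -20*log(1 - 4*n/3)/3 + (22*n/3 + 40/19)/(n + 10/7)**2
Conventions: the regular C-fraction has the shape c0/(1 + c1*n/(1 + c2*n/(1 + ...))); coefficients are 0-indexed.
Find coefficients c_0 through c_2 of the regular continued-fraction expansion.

Taylor coefficients (expand at 0): a_0 = 98/95, a_1 = 3775/342, a_2 = 154649/64125.
c0 = a_0 = 98/95. Peel one level at a time: if S = 1 + c*n/S' with S'(0) = 1, then c is the n-coefficient of S and S' = c*n/(S - 1).
S_1 = c0/f = 1 + (-18875/1764)*n + (8724773401/77792400)*n^2 + ...; c1 = -18875/1764.
S_2 = c1*n/(S_1 - 1) = 1 + (8724773401/832387500)*n + ...; c2 = 8724773401/832387500.

The regular C-fraction coefficients are [98/95, -18875/1764, 8724773401/832387500].
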